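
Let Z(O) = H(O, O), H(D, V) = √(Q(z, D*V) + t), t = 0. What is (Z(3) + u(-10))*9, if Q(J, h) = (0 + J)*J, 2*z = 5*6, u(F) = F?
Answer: 45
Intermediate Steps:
z = 15 (z = (5*6)/2 = (½)*30 = 15)
Q(J, h) = J² (Q(J, h) = J*J = J²)
H(D, V) = 15 (H(D, V) = √(15² + 0) = √(225 + 0) = √225 = 15)
Z(O) = 15
(Z(3) + u(-10))*9 = (15 - 10)*9 = 5*9 = 45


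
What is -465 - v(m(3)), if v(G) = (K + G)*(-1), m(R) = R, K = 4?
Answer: -458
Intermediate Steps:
v(G) = -4 - G (v(G) = (4 + G)*(-1) = -4 - G)
-465 - v(m(3)) = -465 - (-4 - 1*3) = -465 - (-4 - 3) = -465 - 1*(-7) = -465 + 7 = -458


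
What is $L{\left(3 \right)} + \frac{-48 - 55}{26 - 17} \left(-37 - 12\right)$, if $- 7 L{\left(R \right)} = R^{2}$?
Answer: $\frac{35248}{63} \approx 559.49$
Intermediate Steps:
$L{\left(R \right)} = - \frac{R^{2}}{7}$
$L{\left(3 \right)} + \frac{-48 - 55}{26 - 17} \left(-37 - 12\right) = - \frac{3^{2}}{7} + \frac{-48 - 55}{26 - 17} \left(-37 - 12\right) = \left(- \frac{1}{7}\right) 9 + - \frac{103}{9} \left(-49\right) = - \frac{9}{7} + \left(-103\right) \frac{1}{9} \left(-49\right) = - \frac{9}{7} - - \frac{5047}{9} = - \frac{9}{7} + \frac{5047}{9} = \frac{35248}{63}$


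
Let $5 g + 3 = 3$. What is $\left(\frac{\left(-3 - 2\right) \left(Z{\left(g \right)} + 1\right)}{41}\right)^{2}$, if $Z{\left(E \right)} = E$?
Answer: $\frac{25}{1681} \approx 0.014872$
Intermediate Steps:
$g = 0$ ($g = - \frac{3}{5} + \frac{1}{5} \cdot 3 = - \frac{3}{5} + \frac{3}{5} = 0$)
$\left(\frac{\left(-3 - 2\right) \left(Z{\left(g \right)} + 1\right)}{41}\right)^{2} = \left(\frac{\left(-3 - 2\right) \left(0 + 1\right)}{41}\right)^{2} = \left(\left(-3 - 2\right) 1 \cdot \frac{1}{41}\right)^{2} = \left(\left(-5\right) 1 \cdot \frac{1}{41}\right)^{2} = \left(\left(-5\right) \frac{1}{41}\right)^{2} = \left(- \frac{5}{41}\right)^{2} = \frac{25}{1681}$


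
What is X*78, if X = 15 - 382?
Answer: -28626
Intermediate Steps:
X = -367
X*78 = -367*78 = -28626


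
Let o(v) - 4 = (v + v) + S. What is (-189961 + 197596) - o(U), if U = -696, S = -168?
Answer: 9191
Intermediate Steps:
o(v) = -164 + 2*v (o(v) = 4 + ((v + v) - 168) = 4 + (2*v - 168) = 4 + (-168 + 2*v) = -164 + 2*v)
(-189961 + 197596) - o(U) = (-189961 + 197596) - (-164 + 2*(-696)) = 7635 - (-164 - 1392) = 7635 - 1*(-1556) = 7635 + 1556 = 9191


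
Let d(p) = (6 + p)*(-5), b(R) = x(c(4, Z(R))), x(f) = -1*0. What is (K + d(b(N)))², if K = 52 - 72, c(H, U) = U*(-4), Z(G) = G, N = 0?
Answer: 2500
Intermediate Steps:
c(H, U) = -4*U
x(f) = 0
b(R) = 0
d(p) = -30 - 5*p
K = -20
(K + d(b(N)))² = (-20 + (-30 - 5*0))² = (-20 + (-30 + 0))² = (-20 - 30)² = (-50)² = 2500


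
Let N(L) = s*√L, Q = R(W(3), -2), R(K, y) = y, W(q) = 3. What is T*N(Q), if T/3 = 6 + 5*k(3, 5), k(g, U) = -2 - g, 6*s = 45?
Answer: -855*I*√2/2 ≈ -604.58*I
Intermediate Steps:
s = 15/2 (s = (⅙)*45 = 15/2 ≈ 7.5000)
Q = -2
N(L) = 15*√L/2
T = -57 (T = 3*(6 + 5*(-2 - 1*3)) = 3*(6 + 5*(-2 - 3)) = 3*(6 + 5*(-5)) = 3*(6 - 25) = 3*(-19) = -57)
T*N(Q) = -855*√(-2)/2 = -855*I*√2/2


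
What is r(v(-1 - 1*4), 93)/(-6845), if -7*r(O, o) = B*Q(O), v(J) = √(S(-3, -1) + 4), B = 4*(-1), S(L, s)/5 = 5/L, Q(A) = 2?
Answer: -8/47915 ≈ -0.00016696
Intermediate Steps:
S(L, s) = 25/L (S(L, s) = 5*(5/L) = 25/L)
B = -4
v(J) = I*√39/3 (v(J) = √(25/(-3) + 4) = √(25*(-⅓) + 4) = √(-25/3 + 4) = √(-13/3) = I*√39/3)
r(O, o) = 8/7 (r(O, o) = -(-4)*2/7 = -⅐*(-8) = 8/7)
r(v(-1 - 1*4), 93)/(-6845) = (8/7)/(-6845) = (8/7)*(-1/6845) = -8/47915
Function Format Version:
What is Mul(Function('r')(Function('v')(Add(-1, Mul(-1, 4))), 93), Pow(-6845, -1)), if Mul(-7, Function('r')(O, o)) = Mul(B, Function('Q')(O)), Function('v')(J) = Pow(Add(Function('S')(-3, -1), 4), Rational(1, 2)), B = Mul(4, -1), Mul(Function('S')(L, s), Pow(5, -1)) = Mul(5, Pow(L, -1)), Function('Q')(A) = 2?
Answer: Rational(-8, 47915) ≈ -0.00016696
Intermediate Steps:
Function('S')(L, s) = Mul(25, Pow(L, -1)) (Function('S')(L, s) = Mul(5, Mul(5, Pow(L, -1))) = Mul(25, Pow(L, -1)))
B = -4
Function('v')(J) = Mul(Rational(1, 3), I, Pow(39, Rational(1, 2))) (Function('v')(J) = Pow(Add(Mul(25, Pow(-3, -1)), 4), Rational(1, 2)) = Pow(Add(Mul(25, Rational(-1, 3)), 4), Rational(1, 2)) = Pow(Add(Rational(-25, 3), 4), Rational(1, 2)) = Pow(Rational(-13, 3), Rational(1, 2)) = Mul(Rational(1, 3), I, Pow(39, Rational(1, 2))))
Function('r')(O, o) = Rational(8, 7) (Function('r')(O, o) = Mul(Rational(-1, 7), Mul(-4, 2)) = Mul(Rational(-1, 7), -8) = Rational(8, 7))
Mul(Function('r')(Function('v')(Add(-1, Mul(-1, 4))), 93), Pow(-6845, -1)) = Mul(Rational(8, 7), Pow(-6845, -1)) = Mul(Rational(8, 7), Rational(-1, 6845)) = Rational(-8, 47915)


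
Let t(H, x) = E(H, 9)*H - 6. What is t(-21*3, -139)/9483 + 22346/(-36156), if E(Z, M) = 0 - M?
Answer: -31937267/57144558 ≈ -0.55889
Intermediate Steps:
E(Z, M) = -M
t(H, x) = -6 - 9*H (t(H, x) = (-1*9)*H - 6 = -9*H - 6 = -6 - 9*H)
t(-21*3, -139)/9483 + 22346/(-36156) = (-6 - (-189)*3)/9483 + 22346/(-36156) = (-6 - 9*(-63))*(1/9483) + 22346*(-1/36156) = (-6 + 567)*(1/9483) - 11173/18078 = 561*(1/9483) - 11173/18078 = 187/3161 - 11173/18078 = -31937267/57144558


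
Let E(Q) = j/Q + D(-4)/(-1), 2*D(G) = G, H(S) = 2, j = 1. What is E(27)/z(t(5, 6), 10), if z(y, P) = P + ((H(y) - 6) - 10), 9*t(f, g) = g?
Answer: -55/108 ≈ -0.50926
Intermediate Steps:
t(f, g) = g/9
D(G) = G/2
z(y, P) = -14 + P (z(y, P) = P + ((2 - 6) - 10) = P + (-4 - 10) = P - 14 = -14 + P)
E(Q) = 2 + 1/Q (E(Q) = 1/Q + ((½)*(-4))/(-1) = 1/Q - 2*(-1) = 1/Q + 2 = 2 + 1/Q)
E(27)/z(t(5, 6), 10) = (2 + 1/27)/(-14 + 10) = (2 + 1/27)/(-4) = (55/27)*(-¼) = -55/108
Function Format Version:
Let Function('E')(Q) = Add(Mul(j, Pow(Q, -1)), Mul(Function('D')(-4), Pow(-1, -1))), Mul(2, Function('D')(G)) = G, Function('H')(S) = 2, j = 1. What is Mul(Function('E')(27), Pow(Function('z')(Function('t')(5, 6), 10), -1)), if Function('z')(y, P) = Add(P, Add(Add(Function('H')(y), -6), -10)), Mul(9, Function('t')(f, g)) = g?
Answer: Rational(-55, 108) ≈ -0.50926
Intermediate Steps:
Function('t')(f, g) = Mul(Rational(1, 9), g)
Function('D')(G) = Mul(Rational(1, 2), G)
Function('z')(y, P) = Add(-14, P) (Function('z')(y, P) = Add(P, Add(Add(2, -6), -10)) = Add(P, Add(-4, -10)) = Add(P, -14) = Add(-14, P))
Function('E')(Q) = Add(2, Pow(Q, -1)) (Function('E')(Q) = Add(Mul(1, Pow(Q, -1)), Mul(Mul(Rational(1, 2), -4), Pow(-1, -1))) = Add(Pow(Q, -1), Mul(-2, -1)) = Add(Pow(Q, -1), 2) = Add(2, Pow(Q, -1)))
Mul(Function('E')(27), Pow(Function('z')(Function('t')(5, 6), 10), -1)) = Mul(Add(2, Pow(27, -1)), Pow(Add(-14, 10), -1)) = Mul(Add(2, Rational(1, 27)), Pow(-4, -1)) = Mul(Rational(55, 27), Rational(-1, 4)) = Rational(-55, 108)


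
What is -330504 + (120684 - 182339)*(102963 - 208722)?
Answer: 6520240641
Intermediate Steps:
-330504 + (120684 - 182339)*(102963 - 208722) = -330504 - 61655*(-105759) = -330504 + 6520571145 = 6520240641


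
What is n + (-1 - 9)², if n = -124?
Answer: -24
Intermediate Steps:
n + (-1 - 9)² = -124 + (-1 - 9)² = -124 + (-10)² = -124 + 100 = -24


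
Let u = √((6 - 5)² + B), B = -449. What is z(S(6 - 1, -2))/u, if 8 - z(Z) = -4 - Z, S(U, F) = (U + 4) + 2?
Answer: -23*I*√7/56 ≈ -1.0866*I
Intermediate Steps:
S(U, F) = 6 + U (S(U, F) = (4 + U) + 2 = 6 + U)
z(Z) = 12 + Z (z(Z) = 8 - (-4 - Z) = 8 + (4 + Z) = 12 + Z)
u = 8*I*√7 (u = √((6 - 5)² - 449) = √(1² - 449) = √(1 - 449) = √(-448) = 8*I*√7 ≈ 21.166*I)
z(S(6 - 1, -2))/u = (12 + (6 + (6 - 1)))/((8*I*√7)) = (12 + (6 + 5))*(-I*√7/56) = (12 + 11)*(-I*√7/56) = 23*(-I*√7/56) = -23*I*√7/56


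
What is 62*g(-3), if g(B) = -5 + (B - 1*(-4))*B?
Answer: -496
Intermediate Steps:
g(B) = -5 + B*(4 + B) (g(B) = -5 + (B + 4)*B = -5 + (4 + B)*B = -5 + B*(4 + B))
62*g(-3) = 62*(-5 + (-3)² + 4*(-3)) = 62*(-5 + 9 - 12) = 62*(-8) = -496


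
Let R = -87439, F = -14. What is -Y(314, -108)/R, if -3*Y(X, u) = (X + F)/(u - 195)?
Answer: 100/26494017 ≈ 3.7744e-6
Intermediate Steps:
Y(X, u) = -(-14 + X)/(3*(-195 + u)) (Y(X, u) = -(X - 14)/(3*(u - 195)) = -(-14 + X)/(3*(-195 + u)))
-Y(314, -108)/R = -(14 - 1*314)/(3*(-195 - 108))/(-87439) = -(⅓)*(14 - 314)/(-303)*(-1)/87439 = -(⅓)*(-1/303)*(-300)*(-1)/87439 = -100*(-1)/(303*87439) = -1*(-100/26494017) = 100/26494017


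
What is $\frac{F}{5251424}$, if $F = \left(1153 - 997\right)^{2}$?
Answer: $\frac{1521}{328214} \approx 0.0046342$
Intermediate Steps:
$F = 24336$ ($F = 156^{2} = 24336$)
$\frac{F}{5251424} = \frac{24336}{5251424} = 24336 \cdot \frac{1}{5251424} = \frac{1521}{328214}$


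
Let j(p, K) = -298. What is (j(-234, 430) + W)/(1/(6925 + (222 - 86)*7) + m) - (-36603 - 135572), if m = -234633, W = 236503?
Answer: 63642537443543/369640828 ≈ 1.7217e+5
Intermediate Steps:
(j(-234, 430) + W)/(1/(6925 + (222 - 86)*7) + m) - (-36603 - 135572) = (-298 + 236503)/(1/(6925 + (222 - 86)*7) - 234633) - (-36603 - 135572) = 236205/(1/(6925 + 136*7) - 234633) - 1*(-172175) = 236205/(1/(6925 + 952) - 234633) + 172175 = 236205/(1/7877 - 234633) + 172175 = 236205/(-1848204140/7877) + 172175 = 236205*(-7877/1848204140) + 172175 = -372117357/369640828 + 172175 = 63642537443543/369640828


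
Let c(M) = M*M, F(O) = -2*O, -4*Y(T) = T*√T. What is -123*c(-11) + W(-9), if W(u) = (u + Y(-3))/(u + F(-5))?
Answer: -14892 + 3*I*√3/4 ≈ -14892.0 + 1.299*I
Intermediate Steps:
Y(T) = -T^(3/2)/4 (Y(T) = -T*√T/4 = -T^(3/2)/4)
W(u) = (u + 3*I*√3/4)/(10 + u) (W(u) = (u - (-3)*I*√3/4)/(u - 2*(-5)) = (u - (-3)*I*√3/4)/(u + 10) = (u + 3*I*√3/4)/(10 + u))
c(M) = M²
-123*c(-11) + W(-9) = -123*(-11)² + (-9 + 3*I*√3/4)/(10 - 9) = -123*121 + (-9 + 3*I*√3/4)/1 = -14883 + 1*(-9 + 3*I*√3/4) = -14883 + (-9 + 3*I*√3/4) = -14892 + 3*I*√3/4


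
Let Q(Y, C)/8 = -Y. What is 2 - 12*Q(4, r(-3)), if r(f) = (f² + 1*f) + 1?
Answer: 386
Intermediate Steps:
r(f) = 1 + f + f² (r(f) = (f² + f) + 1 = (f + f²) + 1 = 1 + f + f²)
Q(Y, C) = -8*Y (Q(Y, C) = 8*(-Y) = -8*Y)
2 - 12*Q(4, r(-3)) = 2 - (-96)*4 = 2 - 12*(-32) = 2 + 384 = 386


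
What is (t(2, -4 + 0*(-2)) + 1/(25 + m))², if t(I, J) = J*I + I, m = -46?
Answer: 16129/441 ≈ 36.574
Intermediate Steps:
t(I, J) = I + I*J (t(I, J) = I*J + I = I + I*J)
(t(2, -4 + 0*(-2)) + 1/(25 + m))² = (2*(1 + (-4 + 0*(-2))) + 1/(25 - 46))² = (2*(1 + (-4 + 0)) + 1/(-21))² = (2*(1 - 4) - 1/21)² = (2*(-3) - 1/21)² = (-6 - 1/21)² = (-127/21)² = 16129/441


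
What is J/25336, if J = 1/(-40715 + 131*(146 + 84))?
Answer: -1/268181560 ≈ -3.7288e-9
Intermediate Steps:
J = -1/10585 (J = 1/(-40715 + 131*230) = 1/(-40715 + 30130) = 1/(-10585) = -1/10585 ≈ -9.4473e-5)
J/25336 = -1/10585/25336 = -1/10585*1/25336 = -1/268181560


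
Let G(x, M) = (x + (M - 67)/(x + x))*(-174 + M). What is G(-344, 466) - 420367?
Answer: -89609307/172 ≈ -5.2098e+5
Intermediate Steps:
G(x, M) = (-174 + M)*(x + (-67 + M)/(2*x)) (G(x, M) = (x + (-67 + M)/((2*x)))*(-174 + M) = (x + (-67 + M)*(1/(2*x)))*(-174 + M) = (x + (-67 + M)/(2*x))*(-174 + M) = (-174 + M)*(x + (-67 + M)/(2*x)))
G(-344, 466) - 420367 = (½)*(11658 + 466² - 241*466 + 2*(-344)²*(-174 + 466))/(-344) - 420367 = (½)*(-1/344)*(11658 + 217156 - 112306 + 2*118336*292) - 420367 = (½)*(-1/344)*(11658 + 217156 - 112306 + 69108224) - 420367 = (½)*(-1/344)*69224732 - 420367 = -17306183/172 - 420367 = -89609307/172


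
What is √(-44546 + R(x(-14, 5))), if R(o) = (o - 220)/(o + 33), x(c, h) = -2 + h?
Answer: I*√1603873/6 ≈ 211.07*I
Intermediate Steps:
R(o) = (-220 + o)/(33 + o)
√(-44546 + R(x(-14, 5))) = √(-44546 + (-220 + (-2 + 5))/(33 + (-2 + 5))) = √(-44546 + (-220 + 3)/(33 + 3)) = √(-44546 - 217/36) = √(-1603873/36) = I*√1603873/6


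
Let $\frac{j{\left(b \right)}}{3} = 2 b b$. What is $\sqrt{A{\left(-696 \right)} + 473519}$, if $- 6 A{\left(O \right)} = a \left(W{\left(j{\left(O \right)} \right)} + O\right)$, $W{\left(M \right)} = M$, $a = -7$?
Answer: $9 \sqrt{47699} \approx 1965.6$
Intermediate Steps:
$j{\left(b \right)} = 6 b^{2}$ ($j{\left(b \right)} = 3 \cdot 2 b b = 3 \cdot 2 b^{2} = 6 b^{2}$)
$A{\left(O \right)} = 7 O^{2} + \frac{7 O}{6}$ ($A{\left(O \right)} = - \frac{\left(-7\right) \left(6 O^{2} + O\right)}{6} = - \frac{\left(-7\right) \left(O + 6 O^{2}\right)}{6} = - \frac{- 42 O^{2} - 7 O}{6} = 7 O^{2} + \frac{7 O}{6}$)
$\sqrt{A{\left(-696 \right)} + 473519} = \sqrt{\frac{7}{6} \left(-696\right) \left(1 + 6 \left(-696\right)\right) + 473519} = \sqrt{\frac{7}{6} \left(-696\right) \left(1 - 4176\right) + 473519} = \sqrt{\frac{7}{6} \left(-696\right) \left(-4175\right) + 473519} = \sqrt{3390100 + 473519} = \sqrt{3863619} = 9 \sqrt{47699}$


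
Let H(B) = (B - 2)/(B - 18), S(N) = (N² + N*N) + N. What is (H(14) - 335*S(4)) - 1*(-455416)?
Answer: 443353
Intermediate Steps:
S(N) = N + 2*N² (S(N) = (N² + N²) + N = 2*N² + N = N + 2*N²)
H(B) = (-2 + B)/(-18 + B)
(H(14) - 335*S(4)) - 1*(-455416) = ((-2 + 14)/(-18 + 14) - 1340*(1 + 2*4)) - 1*(-455416) = (12/(-4) - 1340*(1 + 8)) + 455416 = (-¼*12 - 1340*9) + 455416 = (-3 - 335*36) + 455416 = (-3 - 12060) + 455416 = -12063 + 455416 = 443353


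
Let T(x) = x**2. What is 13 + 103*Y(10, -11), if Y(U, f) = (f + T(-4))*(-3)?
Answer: -1532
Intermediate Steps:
Y(U, f) = -48 - 3*f (Y(U, f) = (f + (-4)**2)*(-3) = (f + 16)*(-3) = (16 + f)*(-3) = -48 - 3*f)
13 + 103*Y(10, -11) = 13 + 103*(-48 - 3*(-11)) = 13 + 103*(-48 + 33) = 13 + 103*(-15) = 13 - 1545 = -1532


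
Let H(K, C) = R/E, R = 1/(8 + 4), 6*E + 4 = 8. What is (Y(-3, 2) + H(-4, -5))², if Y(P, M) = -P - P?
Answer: 2401/64 ≈ 37.516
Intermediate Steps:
E = ⅔ (E = -⅔ + (⅙)*8 = -⅔ + 4/3 = ⅔ ≈ 0.66667)
Y(P, M) = -2*P
R = 1/12 ≈ 0.083333
H(K, C) = ⅛ (H(K, C) = 1/(12*(⅔)) = (1/12)*(3/2) = ⅛)
(Y(-3, 2) + H(-4, -5))² = (-2*(-3) + ⅛)² = (6 + ⅛)² = (49/8)² = 2401/64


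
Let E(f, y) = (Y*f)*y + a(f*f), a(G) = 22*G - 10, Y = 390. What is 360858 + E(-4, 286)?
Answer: -84960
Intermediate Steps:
a(G) = -10 + 22*G
E(f, y) = -10 + 22*f² + 390*f*y (E(f, y) = (390*f)*y + (-10 + 22*(f*f)) = 390*f*y + (-10 + 22*f²) = -10 + 22*f² + 390*f*y)
360858 + E(-4, 286) = 360858 + (-10 + 22*(-4)² + 390*(-4)*286) = 360858 + (-10 + 22*16 - 446160) = 360858 + (-10 + 352 - 446160) = 360858 - 445818 = -84960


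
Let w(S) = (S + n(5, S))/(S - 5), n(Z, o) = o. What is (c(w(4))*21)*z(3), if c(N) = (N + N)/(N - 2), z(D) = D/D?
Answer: 168/5 ≈ 33.600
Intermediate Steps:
z(D) = 1
w(S) = 2*S/(-5 + S) (w(S) = (S + S)/(S - 5) = (2*S)/(-5 + S) = 2*S/(-5 + S))
c(N) = 2*N/(-2 + N) (c(N) = (2*N)/(-2 + N) = 2*N/(-2 + N))
(c(w(4))*21)*z(3) = ((2*(2*4/(-5 + 4))/(-2 + 2*4/(-5 + 4)))*21)*1 = ((2*(2*4/(-1))/(-2 + 2*4/(-1)))*21)*1 = ((2*(2*4*(-1))/(-2 + 2*4*(-1)))*21)*1 = ((2*(-8)/(-2 - 8))*21)*1 = ((2*(-8)/(-10))*21)*1 = ((2*(-8)*(-⅒))*21)*1 = ((8/5)*21)*1 = (168/5)*1 = 168/5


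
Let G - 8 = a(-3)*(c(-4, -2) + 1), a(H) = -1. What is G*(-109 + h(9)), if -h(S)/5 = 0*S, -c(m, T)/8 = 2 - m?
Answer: -5995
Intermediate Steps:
c(m, T) = -16 + 8*m (c(m, T) = -8*(2 - m) = -16 + 8*m)
G = 55 (G = 8 - ((-16 + 8*(-4)) + 1) = 8 - ((-16 - 32) + 1) = 8 - (-48 + 1) = 8 - 1*(-47) = 8 + 47 = 55)
h(S) = 0 (h(S) = -0*S = -5*0 = 0)
G*(-109 + h(9)) = 55*(-109 + 0) = 55*(-109) = -5995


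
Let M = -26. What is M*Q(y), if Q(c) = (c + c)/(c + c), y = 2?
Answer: -26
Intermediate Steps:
Q(c) = 1 (Q(c) = (2*c)/((2*c)) = (2*c)*(1/(2*c)) = 1)
M*Q(y) = -26*1 = -26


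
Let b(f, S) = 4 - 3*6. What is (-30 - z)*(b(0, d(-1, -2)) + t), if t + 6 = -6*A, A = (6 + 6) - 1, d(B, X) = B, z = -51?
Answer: -1806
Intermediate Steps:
b(f, S) = -14 (b(f, S) = 4 - 18 = -14)
A = 11 (A = 12 - 1 = 11)
t = -72 (t = -6 - 6*11 = -6 - 66 = -72)
(-30 - z)*(b(0, d(-1, -2)) + t) = (-30 - 1*(-51))*(-14 - 72) = (-30 + 51)*(-86) = 21*(-86) = -1806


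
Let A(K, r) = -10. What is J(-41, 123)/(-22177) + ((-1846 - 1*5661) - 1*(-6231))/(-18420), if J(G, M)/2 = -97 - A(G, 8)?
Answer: 7875733/102125085 ≈ 0.077119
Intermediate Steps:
J(G, M) = -174 (J(G, M) = 2*(-97 - 1*(-10)) = 2*(-97 + 10) = 2*(-87) = -174)
J(-41, 123)/(-22177) + ((-1846 - 1*5661) - 1*(-6231))/(-18420) = -174/(-22177) + ((-1846 - 1*5661) - 1*(-6231))/(-18420) = -174*(-1/22177) + ((-1846 - 5661) + 6231)*(-1/18420) = 174/22177 + (-7507 + 6231)*(-1/18420) = 174/22177 - 1276*(-1/18420) = 174/22177 + 319/4605 = 7875733/102125085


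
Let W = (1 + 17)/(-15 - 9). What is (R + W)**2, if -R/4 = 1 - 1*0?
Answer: 361/16 ≈ 22.563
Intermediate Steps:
R = -4 (R = -4*(1 - 1*0) = -4*(1 + 0) = -4*1 = -4)
W = -3/4 (W = 18/(-24) = 18*(-1/24) = -3/4 ≈ -0.75000)
(R + W)**2 = (-4 - 3/4)**2 = (-19/4)**2 = 361/16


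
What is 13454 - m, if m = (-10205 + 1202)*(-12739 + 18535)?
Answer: 52194842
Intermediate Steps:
m = -52181388 (m = -9003*5796 = -52181388)
13454 - m = 13454 - 1*(-52181388) = 13454 + 52181388 = 52194842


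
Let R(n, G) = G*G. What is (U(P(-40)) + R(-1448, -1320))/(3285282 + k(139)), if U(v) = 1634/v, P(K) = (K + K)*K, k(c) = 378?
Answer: 2787840817/5257056000 ≈ 0.53030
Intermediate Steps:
R(n, G) = G²
P(K) = 2*K² (P(K) = (2*K)*K = 2*K²)
(U(P(-40)) + R(-1448, -1320))/(3285282 + k(139)) = (1634/((2*(-40)²)) + (-1320)²)/(3285282 + 378) = (1634/((2*1600)) + 1742400)/3285660 = (1634/3200 + 1742400)*(1/3285660) = (1634*(1/3200) + 1742400)*(1/3285660) = (817/1600 + 1742400)*(1/3285660) = (2787840817/1600)*(1/3285660) = 2787840817/5257056000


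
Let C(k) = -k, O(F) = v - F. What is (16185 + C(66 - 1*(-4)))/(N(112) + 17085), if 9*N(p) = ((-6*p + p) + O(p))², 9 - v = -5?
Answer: 13185/53339 ≈ 0.24719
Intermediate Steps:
v = 14 (v = 9 - 1*(-5) = 9 + 5 = 14)
O(F) = 14 - F
N(p) = (14 - 6*p)²/9 (N(p) = ((-6*p + p) + (14 - p))²/9 = (-5*p + (14 - p))²/9 = (14 - 6*p)²/9)
(16185 + C(66 - 1*(-4)))/(N(112) + 17085) = (16185 - (66 - 1*(-4)))/(4*(-7 + 3*112)²/9 + 17085) = (16185 - (66 + 4))/(4*(-7 + 336)²/9 + 17085) = (16185 - 1*70)/((4/9)*329² + 17085) = (16185 - 70)/((4/9)*108241 + 17085) = 16115/(432964/9 + 17085) = 16115/(586729/9) = 16115*(9/586729) = 13185/53339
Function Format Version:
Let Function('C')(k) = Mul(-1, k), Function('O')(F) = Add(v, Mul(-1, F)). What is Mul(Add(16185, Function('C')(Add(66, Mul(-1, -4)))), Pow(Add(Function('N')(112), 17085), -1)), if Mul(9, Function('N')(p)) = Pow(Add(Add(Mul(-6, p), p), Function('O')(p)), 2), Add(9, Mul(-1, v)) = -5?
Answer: Rational(13185, 53339) ≈ 0.24719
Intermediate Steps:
v = 14 (v = Add(9, Mul(-1, -5)) = Add(9, 5) = 14)
Function('O')(F) = Add(14, Mul(-1, F))
Function('N')(p) = Mul(Rational(1, 9), Pow(Add(14, Mul(-6, p)), 2)) (Function('N')(p) = Mul(Rational(1, 9), Pow(Add(Add(Mul(-6, p), p), Add(14, Mul(-1, p))), 2)) = Mul(Rational(1, 9), Pow(Add(Mul(-5, p), Add(14, Mul(-1, p))), 2)) = Mul(Rational(1, 9), Pow(Add(14, Mul(-6, p)), 2)))
Mul(Add(16185, Function('C')(Add(66, Mul(-1, -4)))), Pow(Add(Function('N')(112), 17085), -1)) = Mul(Add(16185, Mul(-1, Add(66, Mul(-1, -4)))), Pow(Add(Mul(Rational(4, 9), Pow(Add(-7, Mul(3, 112)), 2)), 17085), -1)) = Mul(Add(16185, Mul(-1, Add(66, 4))), Pow(Add(Mul(Rational(4, 9), Pow(Add(-7, 336), 2)), 17085), -1)) = Mul(Add(16185, Mul(-1, 70)), Pow(Add(Mul(Rational(4, 9), Pow(329, 2)), 17085), -1)) = Mul(Add(16185, -70), Pow(Add(Mul(Rational(4, 9), 108241), 17085), -1)) = Mul(16115, Pow(Add(Rational(432964, 9), 17085), -1)) = Mul(16115, Pow(Rational(586729, 9), -1)) = Mul(16115, Rational(9, 586729)) = Rational(13185, 53339)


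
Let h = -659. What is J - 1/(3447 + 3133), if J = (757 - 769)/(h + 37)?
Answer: 39169/2046380 ≈ 0.019141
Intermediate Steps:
J = 6/311 (J = (757 - 769)/(-659 + 37) = -12/(-622) = -12*(-1/622) = 6/311 ≈ 0.019293)
J - 1/(3447 + 3133) = 6/311 - 1/(3447 + 3133) = 6/311 - 1/6580 = 39169/2046380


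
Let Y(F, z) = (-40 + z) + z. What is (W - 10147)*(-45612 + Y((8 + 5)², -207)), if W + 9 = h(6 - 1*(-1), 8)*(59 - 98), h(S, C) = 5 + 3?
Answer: 482218888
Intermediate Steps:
h(S, C) = 8
Y(F, z) = -40 + 2*z
W = -321 (W = -9 + 8*(59 - 98) = -9 + 8*(-39) = -9 - 312 = -321)
(W - 10147)*(-45612 + Y((8 + 5)², -207)) = (-321 - 10147)*(-45612 + (-40 + 2*(-207))) = -10468*(-45612 + (-40 - 414)) = -10468*(-45612 - 454) = -10468*(-46066) = 482218888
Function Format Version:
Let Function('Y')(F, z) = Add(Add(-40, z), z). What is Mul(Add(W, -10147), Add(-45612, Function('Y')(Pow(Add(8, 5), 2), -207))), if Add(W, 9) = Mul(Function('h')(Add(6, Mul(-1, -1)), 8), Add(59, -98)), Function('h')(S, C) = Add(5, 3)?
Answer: 482218888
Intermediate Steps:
Function('h')(S, C) = 8
Function('Y')(F, z) = Add(-40, Mul(2, z))
W = -321 (W = Add(-9, Mul(8, Add(59, -98))) = Add(-9, Mul(8, -39)) = Add(-9, -312) = -321)
Mul(Add(W, -10147), Add(-45612, Function('Y')(Pow(Add(8, 5), 2), -207))) = Mul(Add(-321, -10147), Add(-45612, Add(-40, Mul(2, -207)))) = Mul(-10468, Add(-45612, Add(-40, -414))) = Mul(-10468, Add(-45612, -454)) = Mul(-10468, -46066) = 482218888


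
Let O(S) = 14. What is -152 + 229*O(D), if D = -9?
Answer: 3054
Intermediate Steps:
-152 + 229*O(D) = -152 + 229*14 = -152 + 3206 = 3054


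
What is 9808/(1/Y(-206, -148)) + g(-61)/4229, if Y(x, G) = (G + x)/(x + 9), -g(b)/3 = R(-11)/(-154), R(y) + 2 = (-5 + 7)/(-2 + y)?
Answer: 2099700934722/119135159 ≈ 17625.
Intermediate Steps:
R(y) = -2 + 2/(-2 + y) (R(y) = -2 + (-5 + 7)/(-2 + y) = -2 + 2/(-2 + y))
g(b) = -6/143 (g(b) = -3*2*(3 - 1*(-11))/(-2 - 11)/(-154) = -3*2*(3 + 11)/(-13)*(-1)/154 = -3*2*(-1/13)*14*(-1)/154 = -(-84)*(-1)/(13*154) = -3*2/143 = -6/143)
Y(x, G) = (G + x)/(9 + x)
9808/(1/Y(-206, -148)) + g(-61)/4229 = 9808/(1/((-148 - 206)/(9 - 206))) - 6/143/4229 = 9808/(1/(-354/(-197))) - 6/143*1/4229 = 9808/(1/(-1/197*(-354))) - 6/604747 = 9808/(1/(354/197)) - 6/604747 = 9808/(197/354) - 6/604747 = 9808*(354/197) - 6/604747 = 3472032/197 - 6/604747 = 2099700934722/119135159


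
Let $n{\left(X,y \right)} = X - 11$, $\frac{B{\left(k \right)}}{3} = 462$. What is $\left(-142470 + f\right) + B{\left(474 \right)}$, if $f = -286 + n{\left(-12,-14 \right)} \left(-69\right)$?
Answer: $-139783$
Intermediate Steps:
$B{\left(k \right)} = 1386$ ($B{\left(k \right)} = 3 \cdot 462 = 1386$)
$n{\left(X,y \right)} = -11 + X$
$f = 1301$ ($f = -286 + \left(-11 - 12\right) \left(-69\right) = -286 - -1587 = -286 + 1587 = 1301$)
$\left(-142470 + f\right) + B{\left(474 \right)} = \left(-142470 + 1301\right) + 1386 = -141169 + 1386 = -139783$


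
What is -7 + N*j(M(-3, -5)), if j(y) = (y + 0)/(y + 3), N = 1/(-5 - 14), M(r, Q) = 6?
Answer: -401/57 ≈ -7.0351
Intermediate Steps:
N = -1/19 (N = 1/(-19) = -1/19 ≈ -0.052632)
j(y) = y/(3 + y)
-7 + N*j(M(-3, -5)) = -7 - 6/(19*(3 + 6)) = -7 - 6/(19*9) = -7 - 1/19*⅔ = -7 - 2/57 = -401/57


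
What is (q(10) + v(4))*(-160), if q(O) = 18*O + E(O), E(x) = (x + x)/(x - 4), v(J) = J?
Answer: -89920/3 ≈ -29973.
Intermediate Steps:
E(x) = 2*x/(-4 + x) (E(x) = (2*x)/(-4 + x) = 2*x/(-4 + x))
q(O) = 18*O + 2*O/(-4 + O)
(q(10) + v(4))*(-160) = (2*10*(-35 + 9*10)/(-4 + 10) + 4)*(-160) = (2*10*(-35 + 90)/6 + 4)*(-160) = (2*10*(1/6)*55 + 4)*(-160) = (550/3 + 4)*(-160) = (562/3)*(-160) = -89920/3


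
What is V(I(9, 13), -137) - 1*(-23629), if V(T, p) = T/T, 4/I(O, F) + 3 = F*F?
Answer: 23630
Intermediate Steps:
I(O, F) = 4/(-3 + F²) (I(O, F) = 4/(-3 + F*F) = 4/(-3 + F²))
V(T, p) = 1
V(I(9, 13), -137) - 1*(-23629) = 1 - 1*(-23629) = 1 + 23629 = 23630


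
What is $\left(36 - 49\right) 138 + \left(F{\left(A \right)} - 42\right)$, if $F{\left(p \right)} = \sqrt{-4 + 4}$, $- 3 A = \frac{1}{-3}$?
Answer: $-1836$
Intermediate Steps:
$A = \frac{1}{9}$ ($A = - \frac{1}{3 \left(-3\right)} = \left(- \frac{1}{3}\right) \left(- \frac{1}{3}\right) = \frac{1}{9} \approx 0.11111$)
$F{\left(p \right)} = 0$ ($F{\left(p \right)} = \sqrt{0} = 0$)
$\left(36 - 49\right) 138 + \left(F{\left(A \right)} - 42\right) = \left(36 - 49\right) 138 + \left(0 - 42\right) = \left(36 - 49\right) 138 - 42 = \left(-13\right) 138 - 42 = -1794 - 42 = -1836$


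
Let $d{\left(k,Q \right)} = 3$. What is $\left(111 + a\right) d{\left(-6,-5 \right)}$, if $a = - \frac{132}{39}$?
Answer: $\frac{4197}{13} \approx 322.85$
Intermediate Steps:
$a = - \frac{44}{13}$ ($a = \left(-132\right) \frac{1}{39} = - \frac{44}{13} \approx -3.3846$)
$\left(111 + a\right) d{\left(-6,-5 \right)} = \left(111 - \frac{44}{13}\right) 3 = \frac{1399}{13} \cdot 3 = \frac{4197}{13}$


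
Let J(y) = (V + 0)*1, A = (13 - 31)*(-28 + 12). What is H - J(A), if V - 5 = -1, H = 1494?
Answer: 1490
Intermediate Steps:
V = 4 (V = 5 - 1 = 4)
A = 288 (A = -18*(-16) = 288)
J(y) = 4 (J(y) = (4 + 0)*1 = 4*1 = 4)
H - J(A) = 1494 - 1*4 = 1494 - 4 = 1490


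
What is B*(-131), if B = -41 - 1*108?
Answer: 19519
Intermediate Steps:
B = -149 (B = -41 - 108 = -149)
B*(-131) = -149*(-131) = 19519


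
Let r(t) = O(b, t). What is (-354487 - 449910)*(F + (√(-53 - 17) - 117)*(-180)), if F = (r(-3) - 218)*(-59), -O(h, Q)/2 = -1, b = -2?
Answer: -27191836188 + 144791460*I*√70 ≈ -2.7192e+10 + 1.2114e+9*I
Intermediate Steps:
O(h, Q) = 2 (O(h, Q) = -2*(-1) = 2)
r(t) = 2
F = 12744 (F = (2 - 218)*(-59) = -216*(-59) = 12744)
(-354487 - 449910)*(F + (√(-53 - 17) - 117)*(-180)) = (-354487 - 449910)*(12744 + (√(-53 - 17) - 117)*(-180)) = -804397*(12744 + (√(-70) - 117)*(-180)) = -804397*(12744 + (I*√70 - 117)*(-180)) = -804397*(12744 + (-117 + I*√70)*(-180)) = -804397*(12744 + (21060 - 180*I*√70)) = -804397*(33804 - 180*I*√70) = -27191836188 + 144791460*I*√70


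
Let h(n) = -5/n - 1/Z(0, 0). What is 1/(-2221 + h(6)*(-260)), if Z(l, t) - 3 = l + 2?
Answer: -3/5857 ≈ -0.00051221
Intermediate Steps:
Z(l, t) = 5 + l (Z(l, t) = 3 + (l + 2) = 3 + (2 + l) = 5 + l)
h(n) = -⅕ - 5/n (h(n) = -5/n - 1/(5 + 0) = -5/n - 1/5 = -5/n - 1*⅕ = -5/n - ⅕ = -⅕ - 5/n)
1/(-2221 + h(6)*(-260)) = 1/(-2221 + ((⅕)*(-25 - 1*6)/6)*(-260)) = 1/(-2221 + ((⅕)*(⅙)*(-25 - 6))*(-260)) = 1/(-2221 + ((⅕)*(⅙)*(-31))*(-260)) = 1/(-2221 - 31/30*(-260)) = 1/(-2221 + 806/3) = 1/(-5857/3) = -3/5857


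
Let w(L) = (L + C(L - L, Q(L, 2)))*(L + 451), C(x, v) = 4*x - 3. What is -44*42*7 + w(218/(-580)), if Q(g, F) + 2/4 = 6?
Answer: -1215854299/84100 ≈ -14457.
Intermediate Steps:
Q(g, F) = 11/2 (Q(g, F) = -½ + 6 = 11/2)
C(x, v) = -3 + 4*x
w(L) = (-3 + L)*(451 + L) (w(L) = (L + (-3 + 4*(L - L)))*(L + 451) = (L + (-3 + 4*0))*(451 + L) = (L + (-3 + 0))*(451 + L) = (L - 3)*(451 + L) = (-3 + L)*(451 + L))
-44*42*7 + w(218/(-580)) = -44*42*7 + (-1353 + (218/(-580))² + 448*(218/(-580))) = -1848*7 + (-1353 + (218*(-1/580))² + 448*(218*(-1/580))) = -12936 + (-1353 + (-109/290)² + 448*(-109/290)) = -12936 + (-1353 + 11881/84100 - 24416/145) = -12936 - 127936699/84100 = -1215854299/84100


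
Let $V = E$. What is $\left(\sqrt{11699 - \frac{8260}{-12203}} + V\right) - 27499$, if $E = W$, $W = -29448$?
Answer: $-56947 + \frac{\sqrt{1742236428871}}{12203} \approx -56839.0$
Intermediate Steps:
$E = -29448$
$V = -29448$
$\left(\sqrt{11699 - \frac{8260}{-12203}} + V\right) - 27499 = \left(\sqrt{11699 - \frac{8260}{-12203}} - 29448\right) - 27499 = \left(\sqrt{11699 - - \frac{8260}{12203}} - 29448\right) - 27499 = \left(\sqrt{11699 + \frac{8260}{12203}} - 29448\right) - 27499 = \left(\sqrt{\frac{142771157}{12203}} - 29448\right) - 27499 = \left(\frac{\sqrt{1742236428871}}{12203} - 29448\right) - 27499 = \left(-29448 + \frac{\sqrt{1742236428871}}{12203}\right) - 27499 = -56947 + \frac{\sqrt{1742236428871}}{12203}$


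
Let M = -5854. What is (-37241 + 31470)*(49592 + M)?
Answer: -252411998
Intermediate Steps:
(-37241 + 31470)*(49592 + M) = (-37241 + 31470)*(49592 - 5854) = -5771*43738 = -252411998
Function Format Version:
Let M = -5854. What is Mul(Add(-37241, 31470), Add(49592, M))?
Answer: -252411998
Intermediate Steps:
Mul(Add(-37241, 31470), Add(49592, M)) = Mul(Add(-37241, 31470), Add(49592, -5854)) = Mul(-5771, 43738) = -252411998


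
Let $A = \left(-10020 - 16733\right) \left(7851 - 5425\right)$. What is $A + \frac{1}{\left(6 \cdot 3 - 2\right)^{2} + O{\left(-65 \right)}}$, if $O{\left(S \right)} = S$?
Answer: $- \frac{12396430597}{191} \approx -6.4903 \cdot 10^{7}$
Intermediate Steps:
$A = -64902778$ ($A = \left(-26753\right) 2426 = -64902778$)
$A + \frac{1}{\left(6 \cdot 3 - 2\right)^{2} + O{\left(-65 \right)}} = -64902778 + \frac{1}{\left(6 \cdot 3 - 2\right)^{2} - 65} = -64902778 + \frac{1}{\left(18 - 2\right)^{2} - 65} = -64902778 + \frac{1}{16^{2} - 65} = -64902778 + \frac{1}{256 - 65} = -64902778 + \frac{1}{191} = - \frac{12396430597}{191}$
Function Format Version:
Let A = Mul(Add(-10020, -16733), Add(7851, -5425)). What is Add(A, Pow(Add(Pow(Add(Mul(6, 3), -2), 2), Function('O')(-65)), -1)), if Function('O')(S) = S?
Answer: Rational(-12396430597, 191) ≈ -6.4903e+7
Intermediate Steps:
A = -64902778 (A = Mul(-26753, 2426) = -64902778)
Add(A, Pow(Add(Pow(Add(Mul(6, 3), -2), 2), Function('O')(-65)), -1)) = Add(-64902778, Pow(Add(Pow(Add(Mul(6, 3), -2), 2), -65), -1)) = Add(-64902778, Pow(Add(Pow(Add(18, -2), 2), -65), -1)) = Add(-64902778, Pow(Add(Pow(16, 2), -65), -1)) = Add(-64902778, Pow(Add(256, -65), -1)) = Add(-64902778, Pow(191, -1)) = Add(-64902778, Rational(1, 191)) = Rational(-12396430597, 191)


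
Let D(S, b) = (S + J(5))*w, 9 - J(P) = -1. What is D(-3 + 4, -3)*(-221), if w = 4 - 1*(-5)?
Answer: -21879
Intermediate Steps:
J(P) = 10 (J(P) = 9 - 1*(-1) = 9 + 1 = 10)
w = 9 (w = 4 + 5 = 9)
D(S, b) = 90 + 9*S (D(S, b) = (S + 10)*9 = (10 + S)*9 = 90 + 9*S)
D(-3 + 4, -3)*(-221) = (90 + 9*(-3 + 4))*(-221) = (90 + 9*1)*(-221) = (90 + 9)*(-221) = 99*(-221) = -21879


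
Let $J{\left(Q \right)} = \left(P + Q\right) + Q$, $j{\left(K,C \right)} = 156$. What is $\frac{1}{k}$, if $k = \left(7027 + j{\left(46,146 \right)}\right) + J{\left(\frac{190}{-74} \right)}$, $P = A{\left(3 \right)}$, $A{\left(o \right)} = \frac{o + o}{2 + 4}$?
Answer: $\frac{37}{265618} \approx 0.0001393$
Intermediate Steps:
$A{\left(o \right)} = \frac{o}{3}$ ($A{\left(o \right)} = \frac{2 o}{6} = 2 o \frac{1}{6} = \frac{o}{3}$)
$P = 1$ ($P = \frac{1}{3} \cdot 3 = 1$)
$J{\left(Q \right)} = 1 + 2 Q$ ($J{\left(Q \right)} = \left(1 + Q\right) + Q = 1 + 2 Q$)
$k = \frac{265618}{37}$ ($k = \left(7027 + 156\right) + \left(1 + 2 \frac{190}{-74}\right) = 7183 + \left(1 + 2 \cdot 190 \left(- \frac{1}{74}\right)\right) = 7183 + \left(1 + 2 \left(- \frac{95}{37}\right)\right) = 7183 + \left(1 - \frac{190}{37}\right) = 7183 - \frac{153}{37} = \frac{265618}{37} \approx 7178.9$)
$\frac{1}{k} = \frac{1}{\frac{265618}{37}} = \frac{37}{265618}$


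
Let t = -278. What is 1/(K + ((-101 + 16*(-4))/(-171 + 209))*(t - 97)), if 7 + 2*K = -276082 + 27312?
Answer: -19/2332444 ≈ -8.1460e-6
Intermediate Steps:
K = -248777/2 (K = -7/2 + (-276082 + 27312)/2 = -7/2 + (½)*(-248770) = -7/2 - 124385 = -248777/2 ≈ -1.2439e+5)
1/(K + ((-101 + 16*(-4))/(-171 + 209))*(t - 97)) = 1/(-248777/2 + ((-101 + 16*(-4))/(-171 + 209))*(-278 - 97)) = 1/(-248777/2 + ((-101 - 64)/38)*(-375)) = 1/(-248777/2 - 165*1/38*(-375)) = 1/(-248777/2 - 165/38*(-375)) = 1/(-248777/2 + 61875/38) = 1/(-2332444/19) = -19/2332444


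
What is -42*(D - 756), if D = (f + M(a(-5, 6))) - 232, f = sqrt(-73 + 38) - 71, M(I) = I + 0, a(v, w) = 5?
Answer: 44268 - 42*I*sqrt(35) ≈ 44268.0 - 248.48*I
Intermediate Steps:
M(I) = I
f = -71 + I*sqrt(35) (f = sqrt(-35) - 71 = I*sqrt(35) - 71 = -71 + I*sqrt(35) ≈ -71.0 + 5.9161*I)
D = -298 + I*sqrt(35) (D = ((-71 + I*sqrt(35)) + 5) - 232 = (-66 + I*sqrt(35)) - 232 = -298 + I*sqrt(35) ≈ -298.0 + 5.9161*I)
-42*(D - 756) = -42*((-298 + I*sqrt(35)) - 756) = -42*(-1054 + I*sqrt(35)) = 44268 - 42*I*sqrt(35)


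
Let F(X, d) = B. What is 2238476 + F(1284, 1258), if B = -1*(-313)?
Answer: 2238789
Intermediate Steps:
B = 313
F(X, d) = 313
2238476 + F(1284, 1258) = 2238476 + 313 = 2238789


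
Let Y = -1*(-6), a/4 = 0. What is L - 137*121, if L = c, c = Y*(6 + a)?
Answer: -16541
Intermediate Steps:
a = 0 (a = 4*0 = 0)
Y = 6
c = 36 (c = 6*(6 + 0) = 6*6 = 36)
L = 36
L - 137*121 = 36 - 137*121 = 36 - 16577 = -16541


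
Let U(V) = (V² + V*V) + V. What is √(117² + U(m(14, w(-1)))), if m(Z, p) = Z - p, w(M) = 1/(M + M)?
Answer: 2*√3531 ≈ 118.84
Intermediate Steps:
w(M) = 1/(2*M)
U(V) = V + 2*V² (U(V) = (V² + V²) + V = 2*V² + V = V + 2*V²)
√(117² + U(m(14, w(-1)))) = √(117² + (14 - 1/(2*(-1)))*(1 + 2*(14 - 1/(2*(-1))))) = √(13689 + (14 - (-1)/2)*(1 + 2*(14 - (-1)/2))) = √(13689 + (14 - 1*(-½))*(1 + 2*(14 - 1*(-½)))) = √(13689 + (14 + ½)*(1 + 2*(14 + ½))) = √(13689 + 29*(1 + 2*(29/2))/2) = √(13689 + 29*(1 + 29)/2) = √(13689 + (29/2)*30) = √(13689 + 435) = √14124 = 2*√3531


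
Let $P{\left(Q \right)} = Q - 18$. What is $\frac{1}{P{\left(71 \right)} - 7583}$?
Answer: $- \frac{1}{7530} \approx -0.0001328$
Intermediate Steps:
$P{\left(Q \right)} = -18 + Q$
$\frac{1}{P{\left(71 \right)} - 7583} = \frac{1}{\left(-18 + 71\right) - 7583} = \frac{1}{53 - 7583} = \frac{1}{-7530} = - \frac{1}{7530}$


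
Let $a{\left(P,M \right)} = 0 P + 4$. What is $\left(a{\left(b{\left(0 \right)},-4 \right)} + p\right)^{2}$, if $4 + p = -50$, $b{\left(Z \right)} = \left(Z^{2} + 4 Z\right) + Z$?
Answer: $2500$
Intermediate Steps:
$b{\left(Z \right)} = Z^{2} + 5 Z$
$a{\left(P,M \right)} = 4$ ($a{\left(P,M \right)} = 0 + 4 = 4$)
$p = -54$ ($p = -4 - 50 = -54$)
$\left(a{\left(b{\left(0 \right)},-4 \right)} + p\right)^{2} = \left(4 - 54\right)^{2} = \left(-50\right)^{2} = 2500$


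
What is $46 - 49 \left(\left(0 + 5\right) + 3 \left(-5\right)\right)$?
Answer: $536$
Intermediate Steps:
$46 - 49 \left(\left(0 + 5\right) + 3 \left(-5\right)\right) = 46 - 49 \left(5 - 15\right) = 46 - -490 = 46 + 490 = 536$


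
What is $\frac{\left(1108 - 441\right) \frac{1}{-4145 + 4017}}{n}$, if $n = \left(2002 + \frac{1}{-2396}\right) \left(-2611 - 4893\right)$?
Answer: $\frac{399533}{1151843829248} \approx 3.4686 \cdot 10^{-7}$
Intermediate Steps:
$n = - \frac{8998779916}{599}$ ($n = \left(2002 - \frac{1}{2396}\right) \left(-7504\right) = \frac{4796791}{2396} \left(-7504\right) = - \frac{8998779916}{599} \approx -1.5023 \cdot 10^{7}$)
$\frac{\left(1108 - 441\right) \frac{1}{-4145 + 4017}}{n} = \frac{\left(1108 - 441\right) \frac{1}{-4145 + 4017}}{- \frac{8998779916}{599}} = \frac{667}{-128} \left(- \frac{599}{8998779916}\right) = 667 \left(- \frac{1}{128}\right) \left(- \frac{599}{8998779916}\right) = \left(- \frac{667}{128}\right) \left(- \frac{599}{8998779916}\right) = \frac{399533}{1151843829248}$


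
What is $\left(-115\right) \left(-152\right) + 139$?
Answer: $17619$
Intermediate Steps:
$\left(-115\right) \left(-152\right) + 139 = 17480 + 139 = 17619$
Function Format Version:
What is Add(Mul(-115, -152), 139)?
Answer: 17619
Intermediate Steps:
Add(Mul(-115, -152), 139) = Add(17480, 139) = 17619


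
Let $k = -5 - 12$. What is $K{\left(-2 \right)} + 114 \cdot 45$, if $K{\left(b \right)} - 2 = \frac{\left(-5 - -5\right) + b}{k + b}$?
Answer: $\frac{97510}{19} \approx 5132.1$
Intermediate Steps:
$k = -17$ ($k = -5 - 12 = -17$)
$K{\left(b \right)} = 2 + \frac{b}{-17 + b}$ ($K{\left(b \right)} = 2 + \frac{\left(-5 - -5\right) + b}{-17 + b} = 2 + \frac{\left(-5 + 5\right) + b}{-17 + b} = 2 + \frac{0 + b}{-17 + b} = 2 + \frac{b}{-17 + b}$)
$K{\left(-2 \right)} + 114 \cdot 45 = \frac{-34 + 3 \left(-2\right)}{-17 - 2} + 114 \cdot 45 = \frac{-34 - 6}{-19} + 5130 = \left(- \frac{1}{19}\right) \left(-40\right) + 5130 = \frac{40}{19} + 5130 = \frac{97510}{19}$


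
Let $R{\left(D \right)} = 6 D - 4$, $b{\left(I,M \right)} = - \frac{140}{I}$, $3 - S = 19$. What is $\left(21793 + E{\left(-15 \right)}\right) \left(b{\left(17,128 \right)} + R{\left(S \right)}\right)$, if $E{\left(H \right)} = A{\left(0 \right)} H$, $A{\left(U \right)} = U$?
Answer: $- \frac{40099120}{17} \approx -2.3588 \cdot 10^{6}$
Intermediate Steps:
$S = -16$ ($S = 3 - 19 = -16$)
$E{\left(H \right)} = 0$ ($E{\left(H \right)} = 0 H = 0$)
$R{\left(D \right)} = -4 + 6 D$
$\left(21793 + E{\left(-15 \right)}\right) \left(b{\left(17,128 \right)} + R{\left(S \right)}\right) = \left(21793 + 0\right) \left(- \frac{140}{17} + \left(-4 + 6 \left(-16\right)\right)\right) = 21793 \left(\left(-140\right) \frac{1}{17} - 100\right) = 21793 \left(- \frac{140}{17} - 100\right) = 21793 \left(- \frac{1840}{17}\right) = - \frac{40099120}{17}$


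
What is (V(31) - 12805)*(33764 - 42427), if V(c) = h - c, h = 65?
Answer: 110635173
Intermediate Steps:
V(c) = 65 - c
(V(31) - 12805)*(33764 - 42427) = ((65 - 1*31) - 12805)*(33764 - 42427) = ((65 - 31) - 12805)*(-8663) = (34 - 12805)*(-8663) = -12771*(-8663) = 110635173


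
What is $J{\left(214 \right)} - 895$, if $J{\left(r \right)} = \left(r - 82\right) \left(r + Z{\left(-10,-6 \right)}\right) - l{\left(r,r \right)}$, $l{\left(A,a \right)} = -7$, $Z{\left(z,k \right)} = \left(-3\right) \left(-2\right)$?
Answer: $28152$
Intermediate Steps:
$Z{\left(z,k \right)} = 6$
$J{\left(r \right)} = 7 + \left(-82 + r\right) \left(6 + r\right)$ ($J{\left(r \right)} = \left(r - 82\right) \left(r + 6\right) - -7 = \left(-82 + r\right) \left(6 + r\right) + 7 = 7 + \left(-82 + r\right) \left(6 + r\right)$)
$J{\left(214 \right)} - 895 = \left(-485 + 214^{2} - 16264\right) - 895 = \left(-485 + 45796 - 16264\right) - 895 = 29047 - 895 = 28152$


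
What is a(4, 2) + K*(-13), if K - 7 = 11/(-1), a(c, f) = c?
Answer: 56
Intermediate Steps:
K = -4 (K = 7 + 11/(-1) = 7 + 11*(-1) = 7 - 11 = -4)
a(4, 2) + K*(-13) = 4 - 4*(-13) = 4 + 52 = 56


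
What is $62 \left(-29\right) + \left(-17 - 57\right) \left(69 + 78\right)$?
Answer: $-12676$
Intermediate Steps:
$62 \left(-29\right) + \left(-17 - 57\right) \left(69 + 78\right) = -1798 - 10878 = -12676$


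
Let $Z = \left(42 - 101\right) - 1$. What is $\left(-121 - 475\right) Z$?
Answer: $35760$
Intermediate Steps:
$Z = -60$ ($Z = -59 - 1 = -60$)
$\left(-121 - 475\right) Z = \left(-121 - 475\right) \left(-60\right) = \left(-596\right) \left(-60\right) = 35760$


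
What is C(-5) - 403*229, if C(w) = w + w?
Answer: -92297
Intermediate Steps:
C(w) = 2*w
C(-5) - 403*229 = 2*(-5) - 403*229 = -10 - 92287 = -92297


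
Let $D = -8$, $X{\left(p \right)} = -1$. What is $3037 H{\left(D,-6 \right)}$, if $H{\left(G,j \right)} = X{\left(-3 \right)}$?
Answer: $-3037$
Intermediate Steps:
$H{\left(G,j \right)} = -1$
$3037 H{\left(D,-6 \right)} = 3037 \left(-1\right) = -3037$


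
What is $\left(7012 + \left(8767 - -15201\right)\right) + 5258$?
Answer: $36238$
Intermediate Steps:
$\left(7012 + \left(8767 - -15201\right)\right) + 5258 = \left(7012 + \left(8767 + 15201\right)\right) + 5258 = \left(7012 + 23968\right) + 5258 = 30980 + 5258 = 36238$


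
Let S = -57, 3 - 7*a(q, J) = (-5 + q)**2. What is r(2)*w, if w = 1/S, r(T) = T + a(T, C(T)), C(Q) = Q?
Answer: -8/399 ≈ -0.020050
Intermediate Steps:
a(q, J) = 3/7 - (-5 + q)**2/7
r(T) = 3/7 + T - (-5 + T)**2/7 (r(T) = T + (3/7 - (-5 + T)**2/7) = 3/7 + T - (-5 + T)**2/7)
w = -1/57 (w = 1/(-57) = -1/57 ≈ -0.017544)
r(2)*w = (-22/7 - 1/7*2**2 + (17/7)*2)*(-1/57) = (-22/7 - 1/7*4 + 34/7)*(-1/57) = (-22/7 - 4/7 + 34/7)*(-1/57) = (8/7)*(-1/57) = -8/399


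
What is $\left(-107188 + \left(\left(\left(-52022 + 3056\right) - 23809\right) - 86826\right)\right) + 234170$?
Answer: $-32619$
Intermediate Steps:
$\left(-107188 + \left(\left(\left(-52022 + 3056\right) - 23809\right) - 86826\right)\right) + 234170 = \left(-107188 - 159601\right) + 234170 = -266789 + 234170 = -32619$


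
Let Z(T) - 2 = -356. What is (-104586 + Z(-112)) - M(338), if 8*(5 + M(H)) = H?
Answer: -419909/4 ≈ -1.0498e+5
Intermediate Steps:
Z(T) = -354 (Z(T) = 2 - 356 = -354)
M(H) = -5 + H/8
(-104586 + Z(-112)) - M(338) = (-104586 - 354) - (-5 + (1/8)*338) = -104940 - (-5 + 169/4) = -104940 - 1*149/4 = -104940 - 149/4 = -419909/4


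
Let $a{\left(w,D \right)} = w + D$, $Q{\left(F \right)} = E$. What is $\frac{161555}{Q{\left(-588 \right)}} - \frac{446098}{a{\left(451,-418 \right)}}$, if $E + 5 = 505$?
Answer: $- \frac{43543537}{3300} \approx -13195.0$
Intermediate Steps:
$E = 500$ ($E = -5 + 505 = 500$)
$Q{\left(F \right)} = 500$
$a{\left(w,D \right)} = D + w$
$\frac{161555}{Q{\left(-588 \right)}} - \frac{446098}{a{\left(451,-418 \right)}} = \frac{161555}{500} - \frac{446098}{-418 + 451} = 161555 \cdot \frac{1}{500} - \frac{446098}{33} = \frac{32311}{100} - \frac{446098}{33} = - \frac{43543537}{3300}$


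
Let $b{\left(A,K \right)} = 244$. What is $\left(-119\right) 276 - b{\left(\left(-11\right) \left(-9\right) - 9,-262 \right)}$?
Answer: $-33088$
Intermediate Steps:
$\left(-119\right) 276 - b{\left(\left(-11\right) \left(-9\right) - 9,-262 \right)} = \left(-119\right) 276 - 244 = -32844 - 244 = -33088$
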